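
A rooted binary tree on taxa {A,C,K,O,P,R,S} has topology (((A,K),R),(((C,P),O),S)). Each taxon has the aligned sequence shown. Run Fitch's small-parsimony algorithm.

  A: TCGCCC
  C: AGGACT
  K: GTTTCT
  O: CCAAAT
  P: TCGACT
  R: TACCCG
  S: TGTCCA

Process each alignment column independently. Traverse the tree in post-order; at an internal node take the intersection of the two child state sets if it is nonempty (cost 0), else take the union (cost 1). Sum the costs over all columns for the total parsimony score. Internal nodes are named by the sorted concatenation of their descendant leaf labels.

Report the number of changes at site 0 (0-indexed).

AK@0: {T} ∪ {G} = {G,T} (union, +1)
AKR@0: {G,T} ∩ {T} = {T} (intersection, +0)
CP@0: {A} ∪ {T} = {A,T} (union, +1)
COP@0: {A,T} ∪ {C} = {A,C,T} (union, +1)
COPS@0: {A,C,T} ∩ {T} = {T} (intersection, +0)
ACKOPRS@0: {T} ∩ {T} = {T} (intersection, +0)
AK@1: {C} ∪ {T} = {C,T} (union, +1)
AKR@1: {C,T} ∪ {A} = {A,C,T} (union, +1)
CP@1: {G} ∪ {C} = {C,G} (union, +1)
COP@1: {C,G} ∩ {C} = {C} (intersection, +0)
COPS@1: {C} ∪ {G} = {C,G} (union, +1)
ACKOPRS@1: {A,C,T} ∩ {C,G} = {C} (intersection, +0)
AK@2: {G} ∪ {T} = {G,T} (union, +1)
AKR@2: {G,T} ∪ {C} = {C,G,T} (union, +1)
CP@2: {G} ∩ {G} = {G} (intersection, +0)
COP@2: {G} ∪ {A} = {A,G} (union, +1)
COPS@2: {A,G} ∪ {T} = {A,G,T} (union, +1)
ACKOPRS@2: {C,G,T} ∩ {A,G,T} = {G,T} (intersection, +0)
AK@3: {C} ∪ {T} = {C,T} (union, +1)
AKR@3: {C,T} ∩ {C} = {C} (intersection, +0)
CP@3: {A} ∩ {A} = {A} (intersection, +0)
COP@3: {A} ∩ {A} = {A} (intersection, +0)
COPS@3: {A} ∪ {C} = {A,C} (union, +1)
ACKOPRS@3: {C} ∩ {A,C} = {C} (intersection, +0)
AK@4: {C} ∩ {C} = {C} (intersection, +0)
AKR@4: {C} ∩ {C} = {C} (intersection, +0)
CP@4: {C} ∩ {C} = {C} (intersection, +0)
COP@4: {C} ∪ {A} = {A,C} (union, +1)
COPS@4: {A,C} ∩ {C} = {C} (intersection, +0)
ACKOPRS@4: {C} ∩ {C} = {C} (intersection, +0)
AK@5: {C} ∪ {T} = {C,T} (union, +1)
AKR@5: {C,T} ∪ {G} = {C,G,T} (union, +1)
CP@5: {T} ∩ {T} = {T} (intersection, +0)
COP@5: {T} ∩ {T} = {T} (intersection, +0)
COPS@5: {T} ∪ {A} = {A,T} (union, +1)
ACKOPRS@5: {C,G,T} ∩ {A,T} = {T} (intersection, +0)
per-site changes: [3, 4, 4, 2, 1, 3]; total = 17

3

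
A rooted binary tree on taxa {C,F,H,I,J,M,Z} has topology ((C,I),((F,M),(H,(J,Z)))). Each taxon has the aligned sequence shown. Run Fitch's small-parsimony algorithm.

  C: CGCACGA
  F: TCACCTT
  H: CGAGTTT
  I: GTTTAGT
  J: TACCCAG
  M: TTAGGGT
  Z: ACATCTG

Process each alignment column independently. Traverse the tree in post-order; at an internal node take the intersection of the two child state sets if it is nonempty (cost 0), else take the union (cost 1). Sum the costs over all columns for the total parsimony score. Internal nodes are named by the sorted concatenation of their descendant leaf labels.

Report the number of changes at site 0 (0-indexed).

4

CI@0: {C} ∪ {G} = {C,G} (union, +1)
FM@0: {T} ∩ {T} = {T} (intersection, +0)
JZ@0: {T} ∪ {A} = {A,T} (union, +1)
HJZ@0: {C} ∪ {A,T} = {A,C,T} (union, +1)
FHJMZ@0: {T} ∩ {A,C,T} = {T} (intersection, +0)
CFHIJMZ@0: {C,G} ∪ {T} = {C,G,T} (union, +1)
CI@1: {G} ∪ {T} = {G,T} (union, +1)
FM@1: {C} ∪ {T} = {C,T} (union, +1)
JZ@1: {A} ∪ {C} = {A,C} (union, +1)
HJZ@1: {G} ∪ {A,C} = {A,C,G} (union, +1)
FHJMZ@1: {C,T} ∩ {A,C,G} = {C} (intersection, +0)
CFHIJMZ@1: {G,T} ∪ {C} = {C,G,T} (union, +1)
CI@2: {C} ∪ {T} = {C,T} (union, +1)
FM@2: {A} ∩ {A} = {A} (intersection, +0)
JZ@2: {C} ∪ {A} = {A,C} (union, +1)
HJZ@2: {A} ∩ {A,C} = {A} (intersection, +0)
FHJMZ@2: {A} ∩ {A} = {A} (intersection, +0)
CFHIJMZ@2: {C,T} ∪ {A} = {A,C,T} (union, +1)
CI@3: {A} ∪ {T} = {A,T} (union, +1)
FM@3: {C} ∪ {G} = {C,G} (union, +1)
JZ@3: {C} ∪ {T} = {C,T} (union, +1)
HJZ@3: {G} ∪ {C,T} = {C,G,T} (union, +1)
FHJMZ@3: {C,G} ∩ {C,G,T} = {C,G} (intersection, +0)
CFHIJMZ@3: {A,T} ∪ {C,G} = {A,C,G,T} (union, +1)
CI@4: {C} ∪ {A} = {A,C} (union, +1)
FM@4: {C} ∪ {G} = {C,G} (union, +1)
JZ@4: {C} ∩ {C} = {C} (intersection, +0)
HJZ@4: {T} ∪ {C} = {C,T} (union, +1)
FHJMZ@4: {C,G} ∩ {C,T} = {C} (intersection, +0)
CFHIJMZ@4: {A,C} ∩ {C} = {C} (intersection, +0)
CI@5: {G} ∩ {G} = {G} (intersection, +0)
FM@5: {T} ∪ {G} = {G,T} (union, +1)
JZ@5: {A} ∪ {T} = {A,T} (union, +1)
HJZ@5: {T} ∩ {A,T} = {T} (intersection, +0)
FHJMZ@5: {G,T} ∩ {T} = {T} (intersection, +0)
CFHIJMZ@5: {G} ∪ {T} = {G,T} (union, +1)
CI@6: {A} ∪ {T} = {A,T} (union, +1)
FM@6: {T} ∩ {T} = {T} (intersection, +0)
JZ@6: {G} ∩ {G} = {G} (intersection, +0)
HJZ@6: {T} ∪ {G} = {G,T} (union, +1)
FHJMZ@6: {T} ∩ {G,T} = {T} (intersection, +0)
CFHIJMZ@6: {A,T} ∩ {T} = {T} (intersection, +0)
per-site changes: [4, 5, 3, 5, 3, 3, 2]; total = 25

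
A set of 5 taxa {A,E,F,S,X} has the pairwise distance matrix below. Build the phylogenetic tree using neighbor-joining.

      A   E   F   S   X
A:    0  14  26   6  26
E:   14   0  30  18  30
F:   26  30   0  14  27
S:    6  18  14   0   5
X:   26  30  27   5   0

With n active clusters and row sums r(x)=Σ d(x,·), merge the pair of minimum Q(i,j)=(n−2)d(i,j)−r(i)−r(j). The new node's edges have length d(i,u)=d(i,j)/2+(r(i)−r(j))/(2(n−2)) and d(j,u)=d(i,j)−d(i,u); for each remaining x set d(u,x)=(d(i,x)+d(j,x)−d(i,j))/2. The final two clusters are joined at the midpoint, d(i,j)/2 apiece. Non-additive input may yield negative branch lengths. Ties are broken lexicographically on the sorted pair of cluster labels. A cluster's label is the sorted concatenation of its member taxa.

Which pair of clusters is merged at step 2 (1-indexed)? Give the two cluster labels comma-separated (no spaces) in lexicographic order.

AE,F

step 1: merge (A,E) at d=14, Q=-122; branch lengths A→11/3, E→31/3; new cluster AE
  updated: d(AE,F)=21, d(AE,S)=5, d(AE,X)=21
step 2: merge (AE,F) at d=21, Q=-67; branch lengths AE→27/4, F→57/4; new cluster AEF
  updated: d(AEF,S)=-1, d(AEF,X)=27/2
step 3: merge (AEF,S) at d=-1, Q=-35/2; branch lengths AEF→15/4, S→-19/4; new cluster AEFS
  updated: d(AEFS,X)=39/4
step 4: merge (AEFS,X) at d=39/4; branch lengths AEFS→39/8, X→39/8; new cluster AEFSX
final tree: ((((A:11/3,E:31/3):27/4,F:57/4):15/4,S:-19/4):39/8,X:39/8)
total length: 175/4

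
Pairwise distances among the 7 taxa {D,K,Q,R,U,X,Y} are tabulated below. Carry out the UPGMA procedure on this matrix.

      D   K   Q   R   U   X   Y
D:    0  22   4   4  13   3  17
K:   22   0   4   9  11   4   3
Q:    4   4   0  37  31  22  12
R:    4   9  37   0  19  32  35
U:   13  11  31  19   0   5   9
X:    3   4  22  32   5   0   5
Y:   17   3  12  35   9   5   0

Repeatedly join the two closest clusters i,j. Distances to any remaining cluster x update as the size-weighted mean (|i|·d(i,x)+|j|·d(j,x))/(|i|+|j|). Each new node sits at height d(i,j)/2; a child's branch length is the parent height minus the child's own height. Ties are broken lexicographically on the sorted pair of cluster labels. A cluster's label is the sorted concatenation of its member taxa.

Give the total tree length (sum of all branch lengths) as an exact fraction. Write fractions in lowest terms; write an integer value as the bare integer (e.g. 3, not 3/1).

1. join D+X (d=3) ⇒ DX; edges |D|=3/2, |X|=3/2
  updated: d(DX,K)=13, d(DX,Q)=13, d(DX,R)=18, d(DX,U)=9, d(DX,Y)=11
2. join K+Y (d=3) ⇒ KY; edges |K|=3/2, |Y|=3/2
  updated: d(DX,KY)=12, d(KY,Q)=8, d(KY,R)=22, d(KY,U)=10
3. join KY+Q (d=8) ⇒ KQY; edges |KY|=5/2, |Q|=4
  updated: d(DX,KQY)=37/3, d(KQY,R)=27, d(KQY,U)=17
4. join DX+U (d=9) ⇒ DUX; edges |DX|=3, |U|=9/2
  updated: d(DUX,KQY)=125/9, d(DUX,R)=55/3
5. join DUX+KQY (d=125/9) ⇒ DKQUXY; edges |DUX|=22/9, |KQY|=53/18
  updated: d(DKQUXY,R)=68/3
6. join DKQUXY+R (d=68/3) ⇒ DKQRUXY; edges |DKQUXY|=79/18, |R|=34/3
final tree: ((((D:3/2,X:3/2):3,U:9/2):22/9,((K:3/2,Y:3/2):5/2,Q:4):53/18):79/18,R:34/3)
total length: 370/9

370/9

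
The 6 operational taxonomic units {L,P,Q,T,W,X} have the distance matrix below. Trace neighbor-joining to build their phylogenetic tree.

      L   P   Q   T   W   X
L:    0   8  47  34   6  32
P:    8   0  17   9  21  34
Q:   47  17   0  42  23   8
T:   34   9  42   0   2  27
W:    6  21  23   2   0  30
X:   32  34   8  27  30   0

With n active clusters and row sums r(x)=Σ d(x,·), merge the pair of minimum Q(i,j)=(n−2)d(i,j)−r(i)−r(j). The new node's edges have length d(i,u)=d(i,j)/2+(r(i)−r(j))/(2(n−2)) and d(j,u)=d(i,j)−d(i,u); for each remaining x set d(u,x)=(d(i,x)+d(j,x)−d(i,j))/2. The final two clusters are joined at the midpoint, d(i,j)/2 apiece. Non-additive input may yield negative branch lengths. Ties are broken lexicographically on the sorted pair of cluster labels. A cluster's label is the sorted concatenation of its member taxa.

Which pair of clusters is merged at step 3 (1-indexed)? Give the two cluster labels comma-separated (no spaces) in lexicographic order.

1. join Q+X (d=8, Q=-236) ⇒ QX; edges |Q|=19/4, |X|=13/4
  updated: d(L,QX)=71/2, d(P,QX)=43/2, d(QX,T)=61/2, d(QX,W)=45/2
2. join T+W (d=2, Q=-121) ⇒ TW; edges |T|=5, |W|=-3
  updated: d(L,TW)=19, d(P,TW)=14, d(QX,TW)=51/2
3. join L+P (d=8, Q=-90) ⇒ LP; edges |L|=35/4, |P|=-3/4
  updated: d(LP,QX)=49/2, d(LP,TW)=25/2
4. join LP+QX (d=49/2, Q=-125/2) ⇒ LPQX; edges |LP|=23/4, |QX|=75/4
  updated: d(LPQX,TW)=27/4
5. join LPQX+TW (d=27/4) ⇒ LPQTWX; edges |LPQX|=27/8, |TW|=27/8
final tree: (((L:35/4,P:-3/4):23/4,(Q:19/4,X:13/4):75/4):27/8,(T:5,W:-3):27/8)
total length: 197/4

L,P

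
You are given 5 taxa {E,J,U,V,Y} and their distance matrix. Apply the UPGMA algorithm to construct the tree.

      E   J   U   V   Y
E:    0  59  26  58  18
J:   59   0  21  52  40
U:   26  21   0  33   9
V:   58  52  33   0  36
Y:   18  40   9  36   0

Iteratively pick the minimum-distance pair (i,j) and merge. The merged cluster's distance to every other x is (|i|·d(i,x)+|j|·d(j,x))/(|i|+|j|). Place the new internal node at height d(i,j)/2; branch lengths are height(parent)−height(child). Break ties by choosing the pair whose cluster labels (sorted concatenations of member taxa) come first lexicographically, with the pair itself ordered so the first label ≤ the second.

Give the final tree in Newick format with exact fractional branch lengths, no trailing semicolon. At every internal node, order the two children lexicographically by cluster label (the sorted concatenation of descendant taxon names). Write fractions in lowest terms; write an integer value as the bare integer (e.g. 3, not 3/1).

(((E:11,(U:9/2,Y:9/2):13/2):9,J:20):19/8,V:179/8)

step 1: merge (U,Y) at d=9; branch lengths U→9/2, Y→9/2; new cluster UY
  updated: d(E,UY)=22, d(J,UY)=61/2, d(UY,V)=69/2
step 2: merge (E,UY) at d=22; branch lengths E→11, UY→13/2; new cluster EUY
  updated: d(EUY,J)=40, d(EUY,V)=127/3
step 3: merge (EUY,J) at d=40; branch lengths EUY→9, J→20; new cluster EJUY
  updated: d(EJUY,V)=179/4
step 4: merge (EJUY,V) at d=179/4; branch lengths EJUY→19/8, V→179/8; new cluster EJUVY
final tree: (((E:11,(U:9/2,Y:9/2):13/2):9,J:20):19/8,V:179/8)
total length: 321/4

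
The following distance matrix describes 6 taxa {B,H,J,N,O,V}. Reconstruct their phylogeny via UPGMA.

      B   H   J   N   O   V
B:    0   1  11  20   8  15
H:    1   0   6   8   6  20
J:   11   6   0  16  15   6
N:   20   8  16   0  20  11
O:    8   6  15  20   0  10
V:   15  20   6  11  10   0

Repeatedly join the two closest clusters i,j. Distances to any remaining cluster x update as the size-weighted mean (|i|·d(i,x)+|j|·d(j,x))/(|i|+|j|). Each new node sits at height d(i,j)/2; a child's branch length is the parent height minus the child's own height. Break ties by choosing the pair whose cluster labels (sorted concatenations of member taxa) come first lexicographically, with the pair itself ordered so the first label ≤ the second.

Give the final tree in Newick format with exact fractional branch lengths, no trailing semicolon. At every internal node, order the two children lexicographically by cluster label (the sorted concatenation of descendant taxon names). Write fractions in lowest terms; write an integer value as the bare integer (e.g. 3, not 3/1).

((((B:1/2,H:1/2):3,O:7/2):35/12,(J:3,V:3):41/12):13/12,N:15/2)

iteration 1: select B,H (d=1); attach at lengths (1/2, 1/2); label the merged cluster BH
  updated: d(BH,J)=17/2, d(BH,N)=14, d(BH,O)=7, d(BH,V)=35/2
iteration 2: select J,V (d=6); attach at lengths (3, 3); label the merged cluster JV
  updated: d(BH,JV)=13, d(JV,N)=27/2, d(JV,O)=25/2
iteration 3: select BH,O (d=7); attach at lengths (3, 7/2); label the merged cluster BHO
  updated: d(BHO,JV)=77/6, d(BHO,N)=16
iteration 4: select BHO,JV (d=77/6); attach at lengths (35/12, 41/12); label the merged cluster BHJOV
  updated: d(BHJOV,N)=15
iteration 5: select BHJOV,N (d=15); attach at lengths (13/12, 15/2); label the merged cluster BHJNOV
final tree: ((((B:1/2,H:1/2):3,O:7/2):35/12,(J:3,V:3):41/12):13/12,N:15/2)
total length: 341/12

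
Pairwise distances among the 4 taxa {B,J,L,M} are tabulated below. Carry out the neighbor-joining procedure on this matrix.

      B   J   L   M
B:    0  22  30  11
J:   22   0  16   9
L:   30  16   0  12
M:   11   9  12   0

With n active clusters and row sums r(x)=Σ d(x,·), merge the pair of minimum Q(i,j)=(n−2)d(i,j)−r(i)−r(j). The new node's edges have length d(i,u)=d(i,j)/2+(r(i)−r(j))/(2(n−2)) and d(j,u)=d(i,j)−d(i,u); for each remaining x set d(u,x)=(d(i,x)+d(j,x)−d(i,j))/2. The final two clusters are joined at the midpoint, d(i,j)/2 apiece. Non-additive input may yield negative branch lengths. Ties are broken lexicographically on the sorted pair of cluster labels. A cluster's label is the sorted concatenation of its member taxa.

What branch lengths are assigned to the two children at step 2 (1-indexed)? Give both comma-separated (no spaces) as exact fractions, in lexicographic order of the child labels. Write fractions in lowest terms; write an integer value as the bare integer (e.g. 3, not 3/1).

19/4,21/4

iteration 1: select B,M (d=11, Q=-73); attach at lengths (53/4, -9/4); label the merged cluster BM
  updated: d(BM,J)=10, d(BM,L)=31/2
iteration 2: select BM,J (d=10, Q=-83/2); attach at lengths (19/4, 21/4); label the merged cluster BJM
  updated: d(BJM,L)=43/4
iteration 3: select BJM,L (d=43/4); attach at lengths (43/8, 43/8); label the merged cluster BJLM
final tree: (((B:53/4,M:-9/4):19/4,J:21/4):43/8,L:43/8)
total length: 127/4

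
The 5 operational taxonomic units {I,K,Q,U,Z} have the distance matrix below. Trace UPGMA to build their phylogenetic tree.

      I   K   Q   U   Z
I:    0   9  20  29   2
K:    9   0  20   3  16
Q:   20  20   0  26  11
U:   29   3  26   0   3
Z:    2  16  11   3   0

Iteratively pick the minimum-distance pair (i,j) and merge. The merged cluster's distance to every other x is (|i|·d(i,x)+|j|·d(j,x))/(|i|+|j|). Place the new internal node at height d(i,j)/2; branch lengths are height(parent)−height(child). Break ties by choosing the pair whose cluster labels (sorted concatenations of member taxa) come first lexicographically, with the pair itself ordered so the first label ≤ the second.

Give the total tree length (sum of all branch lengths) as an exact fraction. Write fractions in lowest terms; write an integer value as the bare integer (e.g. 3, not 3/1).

step 1: merge (I,Z) at d=2; branch lengths I→1, Z→1; new cluster IZ
  updated: d(IZ,K)=25/2, d(IZ,Q)=31/2, d(IZ,U)=16
step 2: merge (K,U) at d=3; branch lengths K→3/2, U→3/2; new cluster KU
  updated: d(IZ,KU)=57/4, d(KU,Q)=23
step 3: merge (IZ,KU) at d=57/4; branch lengths IZ→49/8, KU→45/8; new cluster IKUZ
  updated: d(IKUZ,Q)=77/4
step 4: merge (IKUZ,Q) at d=77/4; branch lengths IKUZ→5/2, Q→77/8; new cluster IKQUZ
final tree: (((I:1,Z:1):49/8,(K:3/2,U:3/2):45/8):5/2,Q:77/8)
total length: 231/8

231/8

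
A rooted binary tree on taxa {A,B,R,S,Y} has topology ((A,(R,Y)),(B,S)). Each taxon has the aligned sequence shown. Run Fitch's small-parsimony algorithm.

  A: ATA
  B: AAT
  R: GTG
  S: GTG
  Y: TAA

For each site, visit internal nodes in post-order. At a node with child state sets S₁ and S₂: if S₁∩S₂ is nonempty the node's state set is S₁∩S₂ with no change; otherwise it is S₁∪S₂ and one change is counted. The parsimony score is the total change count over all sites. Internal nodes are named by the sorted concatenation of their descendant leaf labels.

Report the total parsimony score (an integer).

8

site 0, node RY: R={G} ∪ Y={T} → {G,T} (+1)
site 0, node ARY: A={A} ∪ RY={G,T} → {A,G,T} (+1)
site 0, node BS: B={A} ∪ S={G} → {A,G} (+1)
site 0, node ABRSY: ARY={A,G,T} ∩ BS={A,G} → {A,G} (+0)
site 1, node RY: R={T} ∪ Y={A} → {A,T} (+1)
site 1, node ARY: A={T} ∩ RY={A,T} → {T} (+0)
site 1, node BS: B={A} ∪ S={T} → {A,T} (+1)
site 1, node ABRSY: ARY={T} ∩ BS={A,T} → {T} (+0)
site 2, node RY: R={G} ∪ Y={A} → {A,G} (+1)
site 2, node ARY: A={A} ∩ RY={A,G} → {A} (+0)
site 2, node BS: B={T} ∪ S={G} → {G,T} (+1)
site 2, node ABRSY: ARY={A} ∪ BS={G,T} → {A,G,T} (+1)
per-site changes: [3, 2, 3]; total = 8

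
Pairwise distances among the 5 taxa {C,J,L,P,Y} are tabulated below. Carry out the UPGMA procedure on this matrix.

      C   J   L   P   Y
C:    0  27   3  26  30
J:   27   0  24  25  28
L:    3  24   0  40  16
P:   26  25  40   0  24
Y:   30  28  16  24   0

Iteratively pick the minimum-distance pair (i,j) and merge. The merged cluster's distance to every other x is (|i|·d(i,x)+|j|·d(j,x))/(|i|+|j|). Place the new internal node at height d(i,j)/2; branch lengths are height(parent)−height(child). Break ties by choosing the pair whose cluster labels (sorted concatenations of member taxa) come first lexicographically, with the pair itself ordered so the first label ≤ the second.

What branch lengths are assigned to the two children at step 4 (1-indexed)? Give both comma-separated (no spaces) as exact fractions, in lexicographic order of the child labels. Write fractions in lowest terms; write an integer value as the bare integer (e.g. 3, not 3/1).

step 1: merge (C,L) at d=3; branch lengths C→3/2, L→3/2; new cluster CL
  updated: d(CL,J)=51/2, d(CL,P)=33, d(CL,Y)=23
step 2: merge (CL,Y) at d=23; branch lengths CL→10, Y→23/2; new cluster CLY
  updated: d(CLY,J)=79/3, d(CLY,P)=30
step 3: merge (J,P) at d=25; branch lengths J→25/2, P→25/2; new cluster JP
  updated: d(CLY,JP)=169/6
step 4: merge (CLY,JP) at d=169/6; branch lengths CLY→31/12, JP→19/12; new cluster CJLPY
final tree: (((C:3/2,L:3/2):10,Y:23/2):31/12,(J:25/2,P:25/2):19/12)
total length: 161/3

31/12,19/12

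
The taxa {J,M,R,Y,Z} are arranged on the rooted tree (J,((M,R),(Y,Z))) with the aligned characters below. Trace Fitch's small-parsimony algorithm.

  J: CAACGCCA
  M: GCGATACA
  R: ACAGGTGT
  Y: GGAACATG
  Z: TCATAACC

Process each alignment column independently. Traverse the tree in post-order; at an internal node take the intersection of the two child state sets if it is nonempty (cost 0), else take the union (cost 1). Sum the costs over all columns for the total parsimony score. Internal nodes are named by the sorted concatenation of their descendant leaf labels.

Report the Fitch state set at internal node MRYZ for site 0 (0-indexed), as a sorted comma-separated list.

G

site 0, node MR: M={G} ∪ R={A} → {A,G} (+1)
site 0, node YZ: Y={G} ∪ Z={T} → {G,T} (+1)
site 0, node MRYZ: MR={A,G} ∩ YZ={G,T} → {G} (+0)
site 0, node JMRYZ: J={C} ∪ MRYZ={G} → {C,G} (+1)
site 1, node MR: M={C} ∩ R={C} → {C} (+0)
site 1, node YZ: Y={G} ∪ Z={C} → {C,G} (+1)
site 1, node MRYZ: MR={C} ∩ YZ={C,G} → {C} (+0)
site 1, node JMRYZ: J={A} ∪ MRYZ={C} → {A,C} (+1)
site 2, node MR: M={G} ∪ R={A} → {A,G} (+1)
site 2, node YZ: Y={A} ∩ Z={A} → {A} (+0)
site 2, node MRYZ: MR={A,G} ∩ YZ={A} → {A} (+0)
site 2, node JMRYZ: J={A} ∩ MRYZ={A} → {A} (+0)
site 3, node MR: M={A} ∪ R={G} → {A,G} (+1)
site 3, node YZ: Y={A} ∪ Z={T} → {A,T} (+1)
site 3, node MRYZ: MR={A,G} ∩ YZ={A,T} → {A} (+0)
site 3, node JMRYZ: J={C} ∪ MRYZ={A} → {A,C} (+1)
site 4, node MR: M={T} ∪ R={G} → {G,T} (+1)
site 4, node YZ: Y={C} ∪ Z={A} → {A,C} (+1)
site 4, node MRYZ: MR={G,T} ∪ YZ={A,C} → {A,C,G,T} (+1)
site 4, node JMRYZ: J={G} ∩ MRYZ={A,C,G,T} → {G} (+0)
site 5, node MR: M={A} ∪ R={T} → {A,T} (+1)
site 5, node YZ: Y={A} ∩ Z={A} → {A} (+0)
site 5, node MRYZ: MR={A,T} ∩ YZ={A} → {A} (+0)
site 5, node JMRYZ: J={C} ∪ MRYZ={A} → {A,C} (+1)
site 6, node MR: M={C} ∪ R={G} → {C,G} (+1)
site 6, node YZ: Y={T} ∪ Z={C} → {C,T} (+1)
site 6, node MRYZ: MR={C,G} ∩ YZ={C,T} → {C} (+0)
site 6, node JMRYZ: J={C} ∩ MRYZ={C} → {C} (+0)
site 7, node MR: M={A} ∪ R={T} → {A,T} (+1)
site 7, node YZ: Y={G} ∪ Z={C} → {C,G} (+1)
site 7, node MRYZ: MR={A,T} ∪ YZ={C,G} → {A,C,G,T} (+1)
site 7, node JMRYZ: J={A} ∩ MRYZ={A,C,G,T} → {A} (+0)
per-site changes: [3, 2, 1, 3, 3, 2, 2, 3]; total = 19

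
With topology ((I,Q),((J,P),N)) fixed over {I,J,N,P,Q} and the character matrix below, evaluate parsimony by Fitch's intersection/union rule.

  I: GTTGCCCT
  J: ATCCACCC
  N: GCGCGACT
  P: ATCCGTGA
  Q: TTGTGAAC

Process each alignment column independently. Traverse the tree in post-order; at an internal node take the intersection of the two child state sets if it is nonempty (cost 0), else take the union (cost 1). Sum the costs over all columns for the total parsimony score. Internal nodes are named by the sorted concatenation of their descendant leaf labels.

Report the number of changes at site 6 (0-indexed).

IQ@0: {G} ∪ {T} = {G,T} (union, +1)
JP@0: {A} ∩ {A} = {A} (intersection, +0)
JNP@0: {A} ∪ {G} = {A,G} (union, +1)
IJNPQ@0: {G,T} ∩ {A,G} = {G} (intersection, +0)
IQ@1: {T} ∩ {T} = {T} (intersection, +0)
JP@1: {T} ∩ {T} = {T} (intersection, +0)
JNP@1: {T} ∪ {C} = {C,T} (union, +1)
IJNPQ@1: {T} ∩ {C,T} = {T} (intersection, +0)
IQ@2: {T} ∪ {G} = {G,T} (union, +1)
JP@2: {C} ∩ {C} = {C} (intersection, +0)
JNP@2: {C} ∪ {G} = {C,G} (union, +1)
IJNPQ@2: {G,T} ∩ {C,G} = {G} (intersection, +0)
IQ@3: {G} ∪ {T} = {G,T} (union, +1)
JP@3: {C} ∩ {C} = {C} (intersection, +0)
JNP@3: {C} ∩ {C} = {C} (intersection, +0)
IJNPQ@3: {G,T} ∪ {C} = {C,G,T} (union, +1)
IQ@4: {C} ∪ {G} = {C,G} (union, +1)
JP@4: {A} ∪ {G} = {A,G} (union, +1)
JNP@4: {A,G} ∩ {G} = {G} (intersection, +0)
IJNPQ@4: {C,G} ∩ {G} = {G} (intersection, +0)
IQ@5: {C} ∪ {A} = {A,C} (union, +1)
JP@5: {C} ∪ {T} = {C,T} (union, +1)
JNP@5: {C,T} ∪ {A} = {A,C,T} (union, +1)
IJNPQ@5: {A,C} ∩ {A,C,T} = {A,C} (intersection, +0)
IQ@6: {C} ∪ {A} = {A,C} (union, +1)
JP@6: {C} ∪ {G} = {C,G} (union, +1)
JNP@6: {C,G} ∩ {C} = {C} (intersection, +0)
IJNPQ@6: {A,C} ∩ {C} = {C} (intersection, +0)
IQ@7: {T} ∪ {C} = {C,T} (union, +1)
JP@7: {C} ∪ {A} = {A,C} (union, +1)
JNP@7: {A,C} ∪ {T} = {A,C,T} (union, +1)
IJNPQ@7: {C,T} ∩ {A,C,T} = {C,T} (intersection, +0)
per-site changes: [2, 1, 2, 2, 2, 3, 2, 3]; total = 17

2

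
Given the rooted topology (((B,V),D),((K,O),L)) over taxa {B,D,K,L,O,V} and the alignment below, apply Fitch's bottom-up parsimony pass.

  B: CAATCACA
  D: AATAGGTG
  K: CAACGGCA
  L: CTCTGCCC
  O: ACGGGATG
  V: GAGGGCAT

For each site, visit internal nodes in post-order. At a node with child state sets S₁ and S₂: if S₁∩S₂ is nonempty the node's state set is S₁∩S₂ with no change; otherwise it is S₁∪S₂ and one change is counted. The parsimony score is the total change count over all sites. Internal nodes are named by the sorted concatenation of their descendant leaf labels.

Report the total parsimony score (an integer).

25

site 0, node BV: B={C} ∪ V={G} → {C,G} (+1)
site 0, node BDV: BV={C,G} ∪ D={A} → {A,C,G} (+1)
site 0, node KO: K={C} ∪ O={A} → {A,C} (+1)
site 0, node KLO: KO={A,C} ∩ L={C} → {C} (+0)
site 0, node BDKLOV: BDV={A,C,G} ∩ KLO={C} → {C} (+0)
site 1, node BV: B={A} ∩ V={A} → {A} (+0)
site 1, node BDV: BV={A} ∩ D={A} → {A} (+0)
site 1, node KO: K={A} ∪ O={C} → {A,C} (+1)
site 1, node KLO: KO={A,C} ∪ L={T} → {A,C,T} (+1)
site 1, node BDKLOV: BDV={A} ∩ KLO={A,C,T} → {A} (+0)
site 2, node BV: B={A} ∪ V={G} → {A,G} (+1)
site 2, node BDV: BV={A,G} ∪ D={T} → {A,G,T} (+1)
site 2, node KO: K={A} ∪ O={G} → {A,G} (+1)
site 2, node KLO: KO={A,G} ∪ L={C} → {A,C,G} (+1)
site 2, node BDKLOV: BDV={A,G,T} ∩ KLO={A,C,G} → {A,G} (+0)
site 3, node BV: B={T} ∪ V={G} → {G,T} (+1)
site 3, node BDV: BV={G,T} ∪ D={A} → {A,G,T} (+1)
site 3, node KO: K={C} ∪ O={G} → {C,G} (+1)
site 3, node KLO: KO={C,G} ∪ L={T} → {C,G,T} (+1)
site 3, node BDKLOV: BDV={A,G,T} ∩ KLO={C,G,T} → {G,T} (+0)
site 4, node BV: B={C} ∪ V={G} → {C,G} (+1)
site 4, node BDV: BV={C,G} ∩ D={G} → {G} (+0)
site 4, node KO: K={G} ∩ O={G} → {G} (+0)
site 4, node KLO: KO={G} ∩ L={G} → {G} (+0)
site 4, node BDKLOV: BDV={G} ∩ KLO={G} → {G} (+0)
site 5, node BV: B={A} ∪ V={C} → {A,C} (+1)
site 5, node BDV: BV={A,C} ∪ D={G} → {A,C,G} (+1)
site 5, node KO: K={G} ∪ O={A} → {A,G} (+1)
site 5, node KLO: KO={A,G} ∪ L={C} → {A,C,G} (+1)
site 5, node BDKLOV: BDV={A,C,G} ∩ KLO={A,C,G} → {A,C,G} (+0)
site 6, node BV: B={C} ∪ V={A} → {A,C} (+1)
site 6, node BDV: BV={A,C} ∪ D={T} → {A,C,T} (+1)
site 6, node KO: K={C} ∪ O={T} → {C,T} (+1)
site 6, node KLO: KO={C,T} ∩ L={C} → {C} (+0)
site 6, node BDKLOV: BDV={A,C,T} ∩ KLO={C} → {C} (+0)
site 7, node BV: B={A} ∪ V={T} → {A,T} (+1)
site 7, node BDV: BV={A,T} ∪ D={G} → {A,G,T} (+1)
site 7, node KO: K={A} ∪ O={G} → {A,G} (+1)
site 7, node KLO: KO={A,G} ∪ L={C} → {A,C,G} (+1)
site 7, node BDKLOV: BDV={A,G,T} ∩ KLO={A,C,G} → {A,G} (+0)
per-site changes: [3, 2, 4, 4, 1, 4, 3, 4]; total = 25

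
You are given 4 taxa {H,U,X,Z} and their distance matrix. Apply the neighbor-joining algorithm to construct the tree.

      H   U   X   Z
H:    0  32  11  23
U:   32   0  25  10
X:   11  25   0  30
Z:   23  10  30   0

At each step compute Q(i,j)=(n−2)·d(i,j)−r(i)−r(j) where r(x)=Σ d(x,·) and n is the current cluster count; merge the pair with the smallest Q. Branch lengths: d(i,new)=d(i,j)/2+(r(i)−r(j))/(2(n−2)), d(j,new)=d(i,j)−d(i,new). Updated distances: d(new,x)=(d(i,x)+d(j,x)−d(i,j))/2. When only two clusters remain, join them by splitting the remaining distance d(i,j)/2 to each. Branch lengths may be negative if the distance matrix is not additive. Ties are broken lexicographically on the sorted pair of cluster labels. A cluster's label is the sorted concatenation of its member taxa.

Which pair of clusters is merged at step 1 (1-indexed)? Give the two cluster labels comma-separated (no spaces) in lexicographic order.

H,X

step 1: merge (H,X) at d=11, Q=-110; branch lengths H→11/2, X→11/2; new cluster HX
  updated: d(HX,U)=23, d(HX,Z)=21
step 2: merge (HX,U) at d=23, Q=-54; branch lengths HX→17, U→6; new cluster HUX
  updated: d(HUX,Z)=4
step 3: merge (HUX,Z) at d=4; branch lengths HUX→2, Z→2; new cluster HUXZ
final tree: (((H:11/2,X:11/2):17,U:6):2,Z:2)
total length: 38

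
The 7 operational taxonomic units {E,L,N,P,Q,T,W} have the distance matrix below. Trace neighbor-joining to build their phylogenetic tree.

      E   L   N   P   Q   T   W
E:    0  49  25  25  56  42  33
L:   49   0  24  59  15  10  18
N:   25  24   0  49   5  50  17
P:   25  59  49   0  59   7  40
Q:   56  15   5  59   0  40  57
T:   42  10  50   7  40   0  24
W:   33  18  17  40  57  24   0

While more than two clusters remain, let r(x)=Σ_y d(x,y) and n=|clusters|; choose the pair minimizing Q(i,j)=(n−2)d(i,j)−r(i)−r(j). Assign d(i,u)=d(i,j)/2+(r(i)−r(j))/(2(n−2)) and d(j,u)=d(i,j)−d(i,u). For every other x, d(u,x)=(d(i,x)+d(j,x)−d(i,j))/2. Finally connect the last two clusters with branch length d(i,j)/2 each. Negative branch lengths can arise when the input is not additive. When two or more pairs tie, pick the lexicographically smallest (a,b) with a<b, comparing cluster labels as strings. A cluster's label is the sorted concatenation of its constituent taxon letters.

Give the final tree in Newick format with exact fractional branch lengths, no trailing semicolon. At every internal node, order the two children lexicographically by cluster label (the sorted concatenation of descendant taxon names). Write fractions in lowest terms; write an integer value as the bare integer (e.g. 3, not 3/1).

1. join N+Q (d=5, Q=-377) ⇒ NQ; edges |N|=-37/10, |Q|=87/10
  updated: d(E,NQ)=38, d(L,NQ)=17, d(NQ,P)=103/2, d(NQ,T)=85/2, d(NQ,W)=69/2
2. join P+T (d=7, Q=-280) ⇒ PT; edges |P|=85/8, |T|=-29/8
  updated: d(E,PT)=30, d(L,PT)=31, d(NQ,PT)=87/2, d(PT,W)=57/2
3. join L+NQ (d=17, Q=-197) ⇒ LNQ; edges |L|=11/2, |NQ|=23/2
  updated: d(E,LNQ)=35, d(LNQ,PT)=115/4, d(LNQ,W)=71/4
4. join E+PT (d=30, Q=-501/4) ⇒ EPT; edges |E|=283/16, |PT|=197/16
  updated: d(EPT,LNQ)=135/8, d(EPT,W)=63/4
5. join EPT+LNQ (d=135/8, Q=-403/8) ⇒ ELNPQT; edges |EPT|=119/16, |LNQ|=151/16
  updated: d(ELNPQT,W)=133/16
6. join ELNPQT+W (d=133/16) ⇒ ELNPQTW; edges |ELNPQT|=133/32, |W|=133/32
final tree: (((E:283/16,(P:85/8,T:-29/8):197/16):119/16,(L:11/2,(N:-37/10,Q:87/10):23/2):151/16):133/32,W:133/32)
total length: 1347/16

(((E:283/16,(P:85/8,T:-29/8):197/16):119/16,(L:11/2,(N:-37/10,Q:87/10):23/2):151/16):133/32,W:133/32)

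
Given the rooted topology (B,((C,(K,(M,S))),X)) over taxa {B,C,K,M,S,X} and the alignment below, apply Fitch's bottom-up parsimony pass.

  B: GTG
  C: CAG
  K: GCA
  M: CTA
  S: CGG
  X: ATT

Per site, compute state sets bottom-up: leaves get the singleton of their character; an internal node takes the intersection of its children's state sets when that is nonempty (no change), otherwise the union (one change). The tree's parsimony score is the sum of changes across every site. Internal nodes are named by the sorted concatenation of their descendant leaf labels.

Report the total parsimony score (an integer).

9

site 0, node MS: M={C} ∩ S={C} → {C} (+0)
site 0, node KMS: K={G} ∪ MS={C} → {C,G} (+1)
site 0, node CKMS: C={C} ∩ KMS={C,G} → {C} (+0)
site 0, node CKMSX: CKMS={C} ∪ X={A} → {A,C} (+1)
site 0, node BCKMSX: B={G} ∪ CKMSX={A,C} → {A,C,G} (+1)
site 1, node MS: M={T} ∪ S={G} → {G,T} (+1)
site 1, node KMS: K={C} ∪ MS={G,T} → {C,G,T} (+1)
site 1, node CKMS: C={A} ∪ KMS={C,G,T} → {A,C,G,T} (+1)
site 1, node CKMSX: CKMS={A,C,G,T} ∩ X={T} → {T} (+0)
site 1, node BCKMSX: B={T} ∩ CKMSX={T} → {T} (+0)
site 2, node MS: M={A} ∪ S={G} → {A,G} (+1)
site 2, node KMS: K={A} ∩ MS={A,G} → {A} (+0)
site 2, node CKMS: C={G} ∪ KMS={A} → {A,G} (+1)
site 2, node CKMSX: CKMS={A,G} ∪ X={T} → {A,G,T} (+1)
site 2, node BCKMSX: B={G} ∩ CKMSX={A,G,T} → {G} (+0)
per-site changes: [3, 3, 3]; total = 9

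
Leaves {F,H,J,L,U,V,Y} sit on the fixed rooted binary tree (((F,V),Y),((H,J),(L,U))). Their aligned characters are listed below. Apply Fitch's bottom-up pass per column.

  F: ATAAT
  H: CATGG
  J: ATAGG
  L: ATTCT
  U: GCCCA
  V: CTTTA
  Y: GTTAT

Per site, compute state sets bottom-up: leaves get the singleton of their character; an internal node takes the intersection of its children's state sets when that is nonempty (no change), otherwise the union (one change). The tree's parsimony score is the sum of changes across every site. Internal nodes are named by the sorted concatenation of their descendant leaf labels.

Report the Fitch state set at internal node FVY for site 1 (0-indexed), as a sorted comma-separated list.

T

site 0, node FV: F={A} ∪ V={C} → {A,C} (+1)
site 0, node FVY: FV={A,C} ∪ Y={G} → {A,C,G} (+1)
site 0, node HJ: H={C} ∪ J={A} → {A,C} (+1)
site 0, node LU: L={A} ∪ U={G} → {A,G} (+1)
site 0, node HJLU: HJ={A,C} ∩ LU={A,G} → {A} (+0)
site 0, node FHJLUVY: FVY={A,C,G} ∩ HJLU={A} → {A} (+0)
site 1, node FV: F={T} ∩ V={T} → {T} (+0)
site 1, node FVY: FV={T} ∩ Y={T} → {T} (+0)
site 1, node HJ: H={A} ∪ J={T} → {A,T} (+1)
site 1, node LU: L={T} ∪ U={C} → {C,T} (+1)
site 1, node HJLU: HJ={A,T} ∩ LU={C,T} → {T} (+0)
site 1, node FHJLUVY: FVY={T} ∩ HJLU={T} → {T} (+0)
site 2, node FV: F={A} ∪ V={T} → {A,T} (+1)
site 2, node FVY: FV={A,T} ∩ Y={T} → {T} (+0)
site 2, node HJ: H={T} ∪ J={A} → {A,T} (+1)
site 2, node LU: L={T} ∪ U={C} → {C,T} (+1)
site 2, node HJLU: HJ={A,T} ∩ LU={C,T} → {T} (+0)
site 2, node FHJLUVY: FVY={T} ∩ HJLU={T} → {T} (+0)
site 3, node FV: F={A} ∪ V={T} → {A,T} (+1)
site 3, node FVY: FV={A,T} ∩ Y={A} → {A} (+0)
site 3, node HJ: H={G} ∩ J={G} → {G} (+0)
site 3, node LU: L={C} ∩ U={C} → {C} (+0)
site 3, node HJLU: HJ={G} ∪ LU={C} → {C,G} (+1)
site 3, node FHJLUVY: FVY={A} ∪ HJLU={C,G} → {A,C,G} (+1)
site 4, node FV: F={T} ∪ V={A} → {A,T} (+1)
site 4, node FVY: FV={A,T} ∩ Y={T} → {T} (+0)
site 4, node HJ: H={G} ∩ J={G} → {G} (+0)
site 4, node LU: L={T} ∪ U={A} → {A,T} (+1)
site 4, node HJLU: HJ={G} ∪ LU={A,T} → {A,G,T} (+1)
site 4, node FHJLUVY: FVY={T} ∩ HJLU={A,G,T} → {T} (+0)
per-site changes: [4, 2, 3, 3, 3]; total = 15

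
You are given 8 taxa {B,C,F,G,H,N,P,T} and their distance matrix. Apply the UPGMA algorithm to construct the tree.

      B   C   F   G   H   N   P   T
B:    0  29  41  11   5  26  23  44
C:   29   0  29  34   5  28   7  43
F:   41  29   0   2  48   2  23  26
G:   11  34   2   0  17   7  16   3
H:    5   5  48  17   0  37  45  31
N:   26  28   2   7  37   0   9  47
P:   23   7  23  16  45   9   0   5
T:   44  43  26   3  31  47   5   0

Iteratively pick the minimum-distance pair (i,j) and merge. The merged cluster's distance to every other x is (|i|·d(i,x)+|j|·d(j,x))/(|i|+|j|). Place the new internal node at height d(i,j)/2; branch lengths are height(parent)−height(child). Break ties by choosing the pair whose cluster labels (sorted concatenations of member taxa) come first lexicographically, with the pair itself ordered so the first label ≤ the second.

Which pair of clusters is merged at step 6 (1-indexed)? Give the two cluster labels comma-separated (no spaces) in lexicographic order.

step 1: merge (F,G) at d=2; branch lengths F→1, G→1; new cluster FG
  updated: d(B,FG)=26, d(C,FG)=63/2, d(FG,H)=65/2, d(FG,N)=9/2, d(FG,P)=39/2, d(FG,T)=29/2
step 2: merge (FG,N) at d=9/2; branch lengths FG→5/4, N→9/4; new cluster FGN
  updated: d(B,FGN)=26, d(C,FGN)=91/3, d(FGN,H)=34, d(FGN,P)=16, d(FGN,T)=76/3
step 3: merge (B,H) at d=5; branch lengths B→5/2, H→5/2; new cluster BH
  updated: d(BH,C)=17, d(BH,FGN)=30, d(BH,P)=34, d(BH,T)=75/2
step 4: merge (P,T) at d=5; branch lengths P→5/2, T→5/2; new cluster PT
  updated: d(BH,PT)=143/4, d(C,PT)=25, d(FGN,PT)=62/3
step 5: merge (BH,C) at d=17; branch lengths BH→6, C→17/2; new cluster BCH
  updated: d(BCH,FGN)=271/9, d(BCH,PT)=193/6
step 6: merge (FGN,PT) at d=62/3; branch lengths FGN→97/12, PT→47/6; new cluster FGNPT
  updated: d(BCH,FGNPT)=464/15
step 7: merge (BCH,FGNPT) at d=464/15; branch lengths BCH→209/30, FGNPT→77/15; new cluster BCFGHNPT
final tree: (((B:5/2,H:5/2):6,C:17/2):209/30,(((F:1,G:1):5/4,N:9/4):97/12,(P:5/2,T:5/2):47/6):77/15)
total length: 3481/60

FGN,PT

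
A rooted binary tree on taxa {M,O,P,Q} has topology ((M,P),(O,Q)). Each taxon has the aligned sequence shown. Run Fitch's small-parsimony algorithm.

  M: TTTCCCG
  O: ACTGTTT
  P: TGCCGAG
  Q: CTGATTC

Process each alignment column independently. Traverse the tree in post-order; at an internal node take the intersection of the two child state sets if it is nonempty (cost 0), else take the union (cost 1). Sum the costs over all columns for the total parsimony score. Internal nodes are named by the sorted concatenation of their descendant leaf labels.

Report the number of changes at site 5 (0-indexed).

[col 0] MP: children M:{T}, P:{T} ∩→ {T}; cost 0
[col 0] OQ: children O:{A}, Q:{C} ∪→ {A,C}; cost 1
[col 0] MOPQ: children MP:{T}, OQ:{A,C} ∪→ {A,C,T}; cost 1
[col 1] MP: children M:{T}, P:{G} ∪→ {G,T}; cost 1
[col 1] OQ: children O:{C}, Q:{T} ∪→ {C,T}; cost 1
[col 1] MOPQ: children MP:{G,T}, OQ:{C,T} ∩→ {T}; cost 0
[col 2] MP: children M:{T}, P:{C} ∪→ {C,T}; cost 1
[col 2] OQ: children O:{T}, Q:{G} ∪→ {G,T}; cost 1
[col 2] MOPQ: children MP:{C,T}, OQ:{G,T} ∩→ {T}; cost 0
[col 3] MP: children M:{C}, P:{C} ∩→ {C}; cost 0
[col 3] OQ: children O:{G}, Q:{A} ∪→ {A,G}; cost 1
[col 3] MOPQ: children MP:{C}, OQ:{A,G} ∪→ {A,C,G}; cost 1
[col 4] MP: children M:{C}, P:{G} ∪→ {C,G}; cost 1
[col 4] OQ: children O:{T}, Q:{T} ∩→ {T}; cost 0
[col 4] MOPQ: children MP:{C,G}, OQ:{T} ∪→ {C,G,T}; cost 1
[col 5] MP: children M:{C}, P:{A} ∪→ {A,C}; cost 1
[col 5] OQ: children O:{T}, Q:{T} ∩→ {T}; cost 0
[col 5] MOPQ: children MP:{A,C}, OQ:{T} ∪→ {A,C,T}; cost 1
[col 6] MP: children M:{G}, P:{G} ∩→ {G}; cost 0
[col 6] OQ: children O:{T}, Q:{C} ∪→ {C,T}; cost 1
[col 6] MOPQ: children MP:{G}, OQ:{C,T} ∪→ {C,G,T}; cost 1
per-site changes: [2, 2, 2, 2, 2, 2, 2]; total = 14

2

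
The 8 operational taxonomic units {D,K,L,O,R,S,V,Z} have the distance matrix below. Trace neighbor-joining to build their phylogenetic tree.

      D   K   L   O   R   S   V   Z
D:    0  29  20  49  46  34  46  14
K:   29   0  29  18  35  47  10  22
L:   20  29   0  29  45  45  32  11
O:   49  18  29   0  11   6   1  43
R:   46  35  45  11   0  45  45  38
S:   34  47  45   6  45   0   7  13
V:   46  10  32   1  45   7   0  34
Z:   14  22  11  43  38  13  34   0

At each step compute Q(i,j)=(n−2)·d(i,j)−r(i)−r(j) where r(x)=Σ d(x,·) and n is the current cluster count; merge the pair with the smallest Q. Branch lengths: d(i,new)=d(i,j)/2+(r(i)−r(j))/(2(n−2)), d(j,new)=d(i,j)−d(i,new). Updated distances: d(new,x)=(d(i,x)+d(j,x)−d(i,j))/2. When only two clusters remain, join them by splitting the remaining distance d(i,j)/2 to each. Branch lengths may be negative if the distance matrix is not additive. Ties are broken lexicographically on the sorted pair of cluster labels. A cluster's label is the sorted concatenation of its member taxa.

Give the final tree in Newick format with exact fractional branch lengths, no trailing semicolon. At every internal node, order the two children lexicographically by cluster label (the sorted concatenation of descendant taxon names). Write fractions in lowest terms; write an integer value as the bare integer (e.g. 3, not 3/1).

(((D:23/2,L:17/2):3/16,(K:49/6,((O:-7/2,R:29/2):37/4,(S:109/20,V:31/20):6):173/24):175/16):37/32,Z:37/32)

iteration 1: select O,R (d=11, Q=-356); attach at lengths (-7/2, 29/2); label the merged cluster OR
  updated: d(D,OR)=42, d(K,OR)=21, d(L,OR)=63/2, d(OR,S)=20, d(OR,V)=35/2, d(OR,Z)=35
iteration 2: select S,V (d=7, Q=-555/2); attach at lengths (109/20, 31/20); label the merged cluster SV
  updated: d(D,SV)=73/2, d(K,SV)=25, d(L,SV)=35, d(OR,SV)=61/4, d(SV,Z)=20
iteration 3: select OR,SV (d=61/4, Q=-431/2); attach at lengths (37/4, 6); label the merged cluster ORSV
  updated: d(D,ORSV)=253/8, d(K,ORSV)=123/8, d(L,ORSV)=205/8, d(ORSV,Z)=159/8
iteration 4: select K,ORSV (d=123/8, Q=-567/4); attach at lengths (49/6, 173/24); label the merged cluster KORSV
  updated: d(D,KORSV)=181/8, d(KORSV,L)=157/8, d(KORSV,Z)=53/4
iteration 5: select D,L (d=20, Q=-269/4); attach at lengths (23/2, 17/2); label the merged cluster DL
  updated: d(DL,KORSV)=89/8, d(DL,Z)=5/2
iteration 6: select DL,KORSV (d=89/8, Q=-215/8); attach at lengths (3/16, 175/16); label the merged cluster DKLORSV
  updated: d(DKLORSV,Z)=37/16
iteration 7: select DKLORSV,Z (d=37/16); attach at lengths (37/32, 37/32); label the merged cluster DKLORSVZ
final tree: (((D:23/2,L:17/2):3/16,(K:49/6,((O:-7/2,R:29/2):37/4,(S:109/20,V:31/20):6):173/24):175/16):37/32,Z:37/32)
total length: 1313/16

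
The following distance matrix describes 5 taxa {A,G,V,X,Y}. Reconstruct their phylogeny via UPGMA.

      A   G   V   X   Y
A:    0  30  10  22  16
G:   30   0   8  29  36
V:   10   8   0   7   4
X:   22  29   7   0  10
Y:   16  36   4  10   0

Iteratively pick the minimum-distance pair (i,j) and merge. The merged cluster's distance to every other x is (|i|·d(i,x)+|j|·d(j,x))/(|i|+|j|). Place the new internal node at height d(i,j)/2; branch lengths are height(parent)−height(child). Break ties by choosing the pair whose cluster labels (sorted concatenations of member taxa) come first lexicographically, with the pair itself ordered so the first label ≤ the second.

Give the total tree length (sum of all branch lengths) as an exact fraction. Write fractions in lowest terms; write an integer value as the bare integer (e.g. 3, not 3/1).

step 1: merge (V,Y) at d=4; branch lengths V→2, Y→2; new cluster VY
  updated: d(A,VY)=13, d(G,VY)=22, d(VY,X)=17/2
step 2: merge (VY,X) at d=17/2; branch lengths VY→9/4, X→17/4; new cluster VXY
  updated: d(A,VXY)=16, d(G,VXY)=73/3
step 3: merge (A,VXY) at d=16; branch lengths A→8, VXY→15/4; new cluster AVXY
  updated: d(AVXY,G)=103/4
step 4: merge (AVXY,G) at d=103/4; branch lengths AVXY→39/8, G→103/8; new cluster AGVXY
final tree: ((A:8,((V:2,Y:2):9/4,X:17/4):15/4):39/8,G:103/8)
total length: 40

40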